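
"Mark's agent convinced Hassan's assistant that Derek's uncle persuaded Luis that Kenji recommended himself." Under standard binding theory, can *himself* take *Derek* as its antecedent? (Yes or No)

No

*himself* is a reflexive; Principle A requires it to be bound within its binding domain — the clause headed by 'recommended'.
— Derek: possessor inside the subject DP of the clause headed by 'persuaded'; does not c-command the reflexive — cannot bind it (Principle A).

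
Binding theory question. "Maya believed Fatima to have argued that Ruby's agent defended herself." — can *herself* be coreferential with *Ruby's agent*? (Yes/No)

*herself* is a reflexive; Principle A requires it to be bound within its binding domain — the clause headed by 'defended'.
— Ruby's agent: subject of the clause headed by 'defended'; c-commands the reflexive within its binding domain — allowed (Principle A).

Yes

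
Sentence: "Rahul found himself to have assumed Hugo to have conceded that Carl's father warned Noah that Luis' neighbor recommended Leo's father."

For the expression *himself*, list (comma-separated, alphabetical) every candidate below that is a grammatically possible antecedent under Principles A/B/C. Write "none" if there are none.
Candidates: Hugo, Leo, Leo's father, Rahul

Rahul

*himself* is a reflexive; Principle A requires it to be bound within its binding domain — the matrix clause.
— Hugo: subject of the clause headed by 'conceded'; does not c-command the reflexive — cannot bind it (Principle A).
— Leo: possessor inside the object DP of the clause headed by 'recommended'; does not c-command the reflexive — cannot bind it (Principle A).
— Leo's father: object of the clause headed by 'recommended'; does not c-command the reflexive — cannot bind it (Principle A).
— Rahul: subject of the matrix clause; c-commands the reflexive within its binding domain — allowed (Principle A).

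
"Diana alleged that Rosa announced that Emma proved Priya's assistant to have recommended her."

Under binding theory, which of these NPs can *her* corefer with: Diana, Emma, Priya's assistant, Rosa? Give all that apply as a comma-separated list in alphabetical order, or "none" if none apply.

Diana, Emma, Rosa

*her* is a pronoun; Principle B requires it to be free in its binding domain — the clause headed by 'recommended'.
— Diana: subject of the matrix clause; c-commands the pronoun but lies outside its binding domain — allowed.
— Emma: subject of the clause headed by 'proved'; c-commands the pronoun but lies outside its binding domain — allowed.
— Priya's assistant: subject of the clause headed by 'recommended'; c-commands the pronoun within its binding domain — blocked (Principle B).
— Rosa: subject of the clause headed by 'announced'; c-commands the pronoun but lies outside its binding domain — allowed.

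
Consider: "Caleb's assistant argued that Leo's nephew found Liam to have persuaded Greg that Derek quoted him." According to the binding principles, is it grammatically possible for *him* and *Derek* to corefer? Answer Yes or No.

No

*him* is a pronoun; Principle B requires it to be free in its binding domain — the clause headed by 'quoted'.
— Derek: subject of the clause headed by 'quoted'; c-commands the pronoun within its binding domain — blocked (Principle B).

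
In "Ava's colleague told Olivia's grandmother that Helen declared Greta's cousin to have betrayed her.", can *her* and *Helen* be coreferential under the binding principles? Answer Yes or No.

Yes

*Helen* is an R-expression; Principle C requires it to be free (not bound by any c-commanding expression).
— her: object of the clause headed by 'betrayed'; the pronoun does not c-command the R-expression — coreference allowed.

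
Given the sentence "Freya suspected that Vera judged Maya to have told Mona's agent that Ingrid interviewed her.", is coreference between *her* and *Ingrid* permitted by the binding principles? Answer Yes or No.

No

*her* is a pronoun; Principle B requires it to be free in its binding domain — the clause headed by 'interviewed'.
— Ingrid: subject of the clause headed by 'interviewed'; c-commands the pronoun within its binding domain — blocked (Principle B).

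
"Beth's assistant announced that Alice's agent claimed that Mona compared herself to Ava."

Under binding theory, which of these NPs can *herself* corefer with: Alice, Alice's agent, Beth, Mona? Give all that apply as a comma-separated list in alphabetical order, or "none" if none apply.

*herself* is a reflexive; Principle A requires it to be bound within its binding domain — the clause headed by 'compared'.
— Alice: possessor inside the subject DP of the clause headed by 'claimed'; does not c-command the reflexive — cannot bind it (Principle A).
— Alice's agent: subject of the clause headed by 'claimed'; c-commands the reflexive but lies outside its binding domain — cannot bind it (Principle A).
— Beth: possessor inside the subject DP of the matrix clause; does not c-command the reflexive — cannot bind it (Principle A).
— Mona: subject of the clause headed by 'compared'; c-commands the reflexive within its binding domain — allowed (Principle A).

Mona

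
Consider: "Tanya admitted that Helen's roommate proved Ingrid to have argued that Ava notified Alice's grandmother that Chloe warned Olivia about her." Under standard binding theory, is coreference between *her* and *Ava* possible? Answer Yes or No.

*Ava* is an R-expression; Principle C requires it to be free (not bound by any c-commanding expression).
— her: second object of the clause headed by 'warned'; the pronoun does not c-command the R-expression — coreference allowed.

Yes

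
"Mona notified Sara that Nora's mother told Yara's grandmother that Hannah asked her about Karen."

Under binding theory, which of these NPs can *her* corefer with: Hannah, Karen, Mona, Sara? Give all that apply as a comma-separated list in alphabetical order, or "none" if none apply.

*her* is a pronoun; Principle B requires it to be free in its binding domain — the clause headed by 'asked'.
— Hannah: subject of the clause headed by 'asked'; c-commands the pronoun within its binding domain — blocked (Principle B).
— Karen: second object of the clause headed by 'asked'; is c-commanded by the pronoun; coreference would bind this R-expression — blocked (Principle C).
— Mona: subject of the matrix clause; c-commands the pronoun but lies outside its binding domain — allowed.
— Sara: object of the matrix clause; c-commands the pronoun but lies outside its binding domain — allowed.

Mona, Sara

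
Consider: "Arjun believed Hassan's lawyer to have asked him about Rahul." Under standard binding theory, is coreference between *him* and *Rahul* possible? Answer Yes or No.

*Rahul* is an R-expression; Principle C requires it to be free (not bound by any c-commanding expression).
— him: object of the clause headed by 'asked'; the pronoun c-commands the R-expression — coreference blocked (Principle C).

No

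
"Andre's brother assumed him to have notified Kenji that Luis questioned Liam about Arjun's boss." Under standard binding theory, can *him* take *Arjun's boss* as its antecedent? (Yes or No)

No

*him* is a pronoun; Principle B requires it to be free in its binding domain — the matrix clause.
— Arjun's boss: second object of the clause headed by 'questioned'; is c-commanded by the pronoun; coreference would bind this R-expression — blocked (Principle C).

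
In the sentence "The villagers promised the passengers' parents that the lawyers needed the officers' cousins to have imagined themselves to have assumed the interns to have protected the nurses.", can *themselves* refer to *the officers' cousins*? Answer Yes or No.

Yes

*themselves* is a reflexive; Principle A requires it to be bound within its binding domain — the clause headed by 'imagined'.
— the officers' cousins: subject of the clause headed by 'imagined'; c-commands the reflexive within its binding domain — allowed (Principle A).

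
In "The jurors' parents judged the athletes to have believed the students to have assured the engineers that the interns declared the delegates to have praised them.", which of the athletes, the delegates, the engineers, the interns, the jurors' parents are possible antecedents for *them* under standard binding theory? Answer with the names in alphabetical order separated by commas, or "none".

*them* is a pronoun; Principle B requires it to be free in its binding domain — the clause headed by 'praised'.
— the athletes: subject of the clause headed by 'believed'; c-commands the pronoun but lies outside its binding domain — allowed.
— the delegates: subject of the clause headed by 'praised'; c-commands the pronoun within its binding domain — blocked (Principle B).
— the engineers: object of the clause headed by 'assured'; c-commands the pronoun but lies outside its binding domain — allowed.
— the interns: subject of the clause headed by 'declared'; c-commands the pronoun but lies outside its binding domain — allowed.
— the jurors' parents: subject of the matrix clause; c-commands the pronoun but lies outside its binding domain — allowed.

the athletes, the engineers, the interns, the jurors' parents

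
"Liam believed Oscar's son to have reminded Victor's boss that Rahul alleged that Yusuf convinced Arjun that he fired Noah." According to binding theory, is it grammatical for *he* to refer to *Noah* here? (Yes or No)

*Noah* is an R-expression; Principle C requires it to be free (not bound by any c-commanding expression).
— he: subject of the clause headed by 'fired'; the pronoun c-commands the R-expression — coreference blocked (Principle C).

No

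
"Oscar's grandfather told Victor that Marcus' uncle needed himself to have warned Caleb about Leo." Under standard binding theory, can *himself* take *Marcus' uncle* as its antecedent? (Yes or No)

*himself* is a reflexive; Principle A requires it to be bound within its binding domain — the clause headed by 'needed'.
— Marcus' uncle: subject of the clause headed by 'needed'; c-commands the reflexive within its binding domain — allowed (Principle A).

Yes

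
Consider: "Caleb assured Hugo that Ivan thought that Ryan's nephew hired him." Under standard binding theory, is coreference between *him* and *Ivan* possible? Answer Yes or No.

*Ivan* is an R-expression; Principle C requires it to be free (not bound by any c-commanding expression).
— him: object of the clause headed by 'hired'; the pronoun does not c-command the R-expression — coreference allowed.

Yes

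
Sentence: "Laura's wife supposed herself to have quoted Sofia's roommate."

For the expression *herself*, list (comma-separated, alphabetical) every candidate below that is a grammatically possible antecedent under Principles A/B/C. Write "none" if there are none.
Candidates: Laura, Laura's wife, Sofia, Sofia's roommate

*herself* is a reflexive; Principle A requires it to be bound within its binding domain — the matrix clause.
— Laura: possessor inside the subject DP of the matrix clause; does not c-command the reflexive — cannot bind it (Principle A).
— Laura's wife: subject of the matrix clause; c-commands the reflexive within its binding domain — allowed (Principle A).
— Sofia: possessor inside the object DP of the clause headed by 'quoted'; does not c-command the reflexive — cannot bind it (Principle A).
— Sofia's roommate: object of the clause headed by 'quoted'; does not c-command the reflexive — cannot bind it (Principle A).

Laura's wife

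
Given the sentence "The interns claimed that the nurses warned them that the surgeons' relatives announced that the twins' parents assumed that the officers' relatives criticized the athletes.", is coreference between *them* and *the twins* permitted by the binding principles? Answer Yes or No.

No

*them* is a pronoun; Principle B requires it to be free in its binding domain — the clause headed by 'warned'.
— the twins: possessor inside the subject DP of the clause headed by 'assumed'; is c-commanded by the pronoun; coreference would bind this R-expression — blocked (Principle C).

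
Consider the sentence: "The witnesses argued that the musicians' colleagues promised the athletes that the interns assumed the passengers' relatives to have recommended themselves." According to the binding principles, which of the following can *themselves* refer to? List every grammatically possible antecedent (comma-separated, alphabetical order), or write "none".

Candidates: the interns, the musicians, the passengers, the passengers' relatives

the passengers' relatives

*themselves* is a reflexive; Principle A requires it to be bound within its binding domain — the clause headed by 'recommended'.
— the interns: subject of the clause headed by 'assumed'; c-commands the reflexive but lies outside its binding domain — cannot bind it (Principle A).
— the musicians: possessor inside the subject DP of the clause headed by 'promised'; does not c-command the reflexive — cannot bind it (Principle A).
— the passengers: possessor inside the subject DP of the clause headed by 'recommended'; does not c-command the reflexive — cannot bind it (Principle A).
— the passengers' relatives: subject of the clause headed by 'recommended'; c-commands the reflexive within its binding domain — allowed (Principle A).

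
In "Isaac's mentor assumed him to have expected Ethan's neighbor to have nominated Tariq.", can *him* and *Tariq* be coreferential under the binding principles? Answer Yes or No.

*Tariq* is an R-expression; Principle C requires it to be free (not bound by any c-commanding expression).
— him: subject of the clause headed by 'expected'; the pronoun c-commands the R-expression — coreference blocked (Principle C).

No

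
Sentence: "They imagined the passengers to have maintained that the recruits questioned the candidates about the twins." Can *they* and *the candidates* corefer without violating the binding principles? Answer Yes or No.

*the candidates* is an R-expression; Principle C requires it to be free (not bound by any c-commanding expression).
— they: subject of the matrix clause; the pronoun c-commands the R-expression — coreference blocked (Principle C).

No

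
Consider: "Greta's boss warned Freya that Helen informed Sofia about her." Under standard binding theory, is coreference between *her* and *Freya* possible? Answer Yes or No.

Yes

*Freya* is an R-expression; Principle C requires it to be free (not bound by any c-commanding expression).
— her: second object of the clause headed by 'informed'; the pronoun does not c-command the R-expression — coreference allowed.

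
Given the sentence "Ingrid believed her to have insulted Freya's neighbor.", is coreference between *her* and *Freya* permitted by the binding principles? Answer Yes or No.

*her* is a pronoun; Principle B requires it to be free in its binding domain — the matrix clause.
— Freya: possessor inside the object DP of the clause headed by 'insulted'; is c-commanded by the pronoun; coreference would bind this R-expression — blocked (Principle C).

No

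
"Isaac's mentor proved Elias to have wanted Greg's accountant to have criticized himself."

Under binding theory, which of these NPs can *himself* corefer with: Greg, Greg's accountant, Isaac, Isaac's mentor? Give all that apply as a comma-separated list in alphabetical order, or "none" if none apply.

*himself* is a reflexive; Principle A requires it to be bound within its binding domain — the clause headed by 'criticized'.
— Greg: possessor inside the subject DP of the clause headed by 'criticized'; does not c-command the reflexive — cannot bind it (Principle A).
— Greg's accountant: subject of the clause headed by 'criticized'; c-commands the reflexive within its binding domain — allowed (Principle A).
— Isaac: possessor inside the subject DP of the matrix clause; does not c-command the reflexive — cannot bind it (Principle A).
— Isaac's mentor: subject of the matrix clause; c-commands the reflexive but lies outside its binding domain — cannot bind it (Principle A).

Greg's accountant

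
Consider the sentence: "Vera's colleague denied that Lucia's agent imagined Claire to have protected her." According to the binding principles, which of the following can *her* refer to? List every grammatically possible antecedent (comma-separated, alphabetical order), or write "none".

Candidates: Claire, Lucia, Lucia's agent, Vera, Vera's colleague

Lucia, Lucia's agent, Vera, Vera's colleague

*her* is a pronoun; Principle B requires it to be free in its binding domain — the clause headed by 'protected'.
— Claire: subject of the clause headed by 'protected'; c-commands the pronoun within its binding domain — blocked (Principle B).
— Lucia: possessor inside the subject DP of the clause headed by 'imagined'; does not c-command the pronoun — Principle B does not apply; allowed.
— Lucia's agent: subject of the clause headed by 'imagined'; c-commands the pronoun but lies outside its binding domain — allowed.
— Vera: possessor inside the subject DP of the matrix clause; does not c-command the pronoun — Principle B does not apply; allowed.
— Vera's colleague: subject of the matrix clause; c-commands the pronoun but lies outside its binding domain — allowed.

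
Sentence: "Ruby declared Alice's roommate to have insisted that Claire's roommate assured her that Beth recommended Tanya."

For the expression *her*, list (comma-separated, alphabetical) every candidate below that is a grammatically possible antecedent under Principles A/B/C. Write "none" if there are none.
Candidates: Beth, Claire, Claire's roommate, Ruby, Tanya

*her* is a pronoun; Principle B requires it to be free in its binding domain — the clause headed by 'assured'.
— Beth: subject of the clause headed by 'recommended'; is c-commanded by the pronoun; coreference would bind this R-expression — blocked (Principle C).
— Claire: possessor inside the subject DP of the clause headed by 'assured'; does not c-command the pronoun — Principle B does not apply; allowed.
— Claire's roommate: subject of the clause headed by 'assured'; c-commands the pronoun within its binding domain — blocked (Principle B).
— Ruby: subject of the matrix clause; c-commands the pronoun but lies outside its binding domain — allowed.
— Tanya: object of the clause headed by 'recommended'; is c-commanded by the pronoun; coreference would bind this R-expression — blocked (Principle C).

Claire, Ruby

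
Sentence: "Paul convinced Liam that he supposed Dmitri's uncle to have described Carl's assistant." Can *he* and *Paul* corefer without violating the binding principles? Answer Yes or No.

*Paul* is an R-expression; Principle C requires it to be free (not bound by any c-commanding expression).
— he: subject of the clause headed by 'supposed'; the pronoun does not c-command the R-expression — coreference allowed.

Yes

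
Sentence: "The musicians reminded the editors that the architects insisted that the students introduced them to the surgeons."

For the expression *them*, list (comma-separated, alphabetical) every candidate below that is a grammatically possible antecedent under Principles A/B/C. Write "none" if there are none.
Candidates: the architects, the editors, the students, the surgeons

*them* is a pronoun; Principle B requires it to be free in its binding domain — the clause headed by 'introduced'.
— the architects: subject of the clause headed by 'insisted'; c-commands the pronoun but lies outside its binding domain — allowed.
— the editors: object of the matrix clause; c-commands the pronoun but lies outside its binding domain — allowed.
— the students: subject of the clause headed by 'introduced'; c-commands the pronoun within its binding domain — blocked (Principle B).
— the surgeons: second object of the clause headed by 'introduced'; is c-commanded by the pronoun; coreference would bind this R-expression — blocked (Principle C).

the architects, the editors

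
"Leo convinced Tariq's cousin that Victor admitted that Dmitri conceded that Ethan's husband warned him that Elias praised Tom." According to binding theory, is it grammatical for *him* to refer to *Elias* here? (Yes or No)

*Elias* is an R-expression; Principle C requires it to be free (not bound by any c-commanding expression).
— him: object of the clause headed by 'warned'; the pronoun c-commands the R-expression — coreference blocked (Principle C).

No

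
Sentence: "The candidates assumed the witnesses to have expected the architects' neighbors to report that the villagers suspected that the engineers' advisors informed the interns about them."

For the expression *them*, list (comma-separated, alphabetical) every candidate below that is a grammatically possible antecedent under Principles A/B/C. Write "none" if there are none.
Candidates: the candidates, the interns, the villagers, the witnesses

*them* is a pronoun; Principle B requires it to be free in its binding domain — the clause headed by 'informed'.
— the candidates: subject of the matrix clause; c-commands the pronoun but lies outside its binding domain — allowed.
— the interns: object of the clause headed by 'informed'; c-commands the pronoun within its binding domain — blocked (Principle B).
— the villagers: subject of the clause headed by 'suspected'; c-commands the pronoun but lies outside its binding domain — allowed.
— the witnesses: subject of the clause headed by 'expected'; c-commands the pronoun but lies outside its binding domain — allowed.

the candidates, the villagers, the witnesses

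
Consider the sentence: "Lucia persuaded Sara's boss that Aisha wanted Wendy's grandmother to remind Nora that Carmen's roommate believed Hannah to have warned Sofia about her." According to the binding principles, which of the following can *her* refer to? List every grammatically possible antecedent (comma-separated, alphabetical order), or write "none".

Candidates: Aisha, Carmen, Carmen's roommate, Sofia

*her* is a pronoun; Principle B requires it to be free in its binding domain — the clause headed by 'warned'.
— Aisha: subject of the clause headed by 'wanted'; c-commands the pronoun but lies outside its binding domain — allowed.
— Carmen: possessor inside the subject DP of the clause headed by 'believed'; does not c-command the pronoun — Principle B does not apply; allowed.
— Carmen's roommate: subject of the clause headed by 'believed'; c-commands the pronoun but lies outside its binding domain — allowed.
— Sofia: object of the clause headed by 'warned'; c-commands the pronoun within its binding domain — blocked (Principle B).

Aisha, Carmen, Carmen's roommate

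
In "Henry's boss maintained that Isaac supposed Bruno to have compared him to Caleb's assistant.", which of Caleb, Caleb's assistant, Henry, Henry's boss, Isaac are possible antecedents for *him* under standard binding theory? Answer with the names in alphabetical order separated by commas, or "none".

Henry, Henry's boss, Isaac

*him* is a pronoun; Principle B requires it to be free in its binding domain — the clause headed by 'compared'.
— Caleb: possessor inside the second object DP of the clause headed by 'compared'; is c-commanded by the pronoun; coreference would bind this R-expression — blocked (Principle C).
— Caleb's assistant: second object of the clause headed by 'compared'; is c-commanded by the pronoun; coreference would bind this R-expression — blocked (Principle C).
— Henry: possessor inside the subject DP of the matrix clause; does not c-command the pronoun — Principle B does not apply; allowed.
— Henry's boss: subject of the matrix clause; c-commands the pronoun but lies outside its binding domain — allowed.
— Isaac: subject of the clause headed by 'supposed'; c-commands the pronoun but lies outside its binding domain — allowed.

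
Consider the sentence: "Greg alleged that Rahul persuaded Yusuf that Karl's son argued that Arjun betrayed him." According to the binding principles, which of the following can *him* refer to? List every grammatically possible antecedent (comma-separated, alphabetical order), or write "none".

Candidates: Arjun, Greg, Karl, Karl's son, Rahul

Greg, Karl, Karl's son, Rahul

*him* is a pronoun; Principle B requires it to be free in its binding domain — the clause headed by 'betrayed'.
— Arjun: subject of the clause headed by 'betrayed'; c-commands the pronoun within its binding domain — blocked (Principle B).
— Greg: subject of the matrix clause; c-commands the pronoun but lies outside its binding domain — allowed.
— Karl: possessor inside the subject DP of the clause headed by 'argued'; does not c-command the pronoun — Principle B does not apply; allowed.
— Karl's son: subject of the clause headed by 'argued'; c-commands the pronoun but lies outside its binding domain — allowed.
— Rahul: subject of the clause headed by 'persuaded'; c-commands the pronoun but lies outside its binding domain — allowed.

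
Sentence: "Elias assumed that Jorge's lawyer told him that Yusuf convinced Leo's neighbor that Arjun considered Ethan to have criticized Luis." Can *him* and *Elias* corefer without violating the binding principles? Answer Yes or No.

Yes

*Elias* is an R-expression; Principle C requires it to be free (not bound by any c-commanding expression).
— him: object of the clause headed by 'told'; the pronoun does not c-command the R-expression — coreference allowed.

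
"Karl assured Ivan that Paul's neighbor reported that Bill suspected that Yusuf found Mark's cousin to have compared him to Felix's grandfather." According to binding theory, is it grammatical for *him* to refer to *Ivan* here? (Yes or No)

*Ivan* is an R-expression; Principle C requires it to be free (not bound by any c-commanding expression).
— him: object of the clause headed by 'compared'; the pronoun does not c-command the R-expression — coreference allowed.

Yes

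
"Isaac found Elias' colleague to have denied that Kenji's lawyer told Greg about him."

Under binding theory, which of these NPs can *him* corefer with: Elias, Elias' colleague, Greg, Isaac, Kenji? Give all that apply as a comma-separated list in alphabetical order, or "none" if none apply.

Elias, Elias' colleague, Isaac, Kenji

*him* is a pronoun; Principle B requires it to be free in its binding domain — the clause headed by 'told'.
— Elias: possessor inside the subject DP of the clause headed by 'denied'; does not c-command the pronoun — Principle B does not apply; allowed.
— Elias' colleague: subject of the clause headed by 'denied'; c-commands the pronoun but lies outside its binding domain — allowed.
— Greg: object of the clause headed by 'told'; c-commands the pronoun within its binding domain — blocked (Principle B).
— Isaac: subject of the matrix clause; c-commands the pronoun but lies outside its binding domain — allowed.
— Kenji: possessor inside the subject DP of the clause headed by 'told'; does not c-command the pronoun — Principle B does not apply; allowed.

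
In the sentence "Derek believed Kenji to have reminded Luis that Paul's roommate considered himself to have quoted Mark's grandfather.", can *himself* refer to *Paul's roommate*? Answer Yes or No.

*himself* is a reflexive; Principle A requires it to be bound within its binding domain — the clause headed by 'considered'.
— Paul's roommate: subject of the clause headed by 'considered'; c-commands the reflexive within its binding domain — allowed (Principle A).

Yes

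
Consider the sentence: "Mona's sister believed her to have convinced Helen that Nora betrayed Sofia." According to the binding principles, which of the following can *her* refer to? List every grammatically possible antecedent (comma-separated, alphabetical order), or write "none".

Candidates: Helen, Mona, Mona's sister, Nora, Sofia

*her* is a pronoun; Principle B requires it to be free in its binding domain — the matrix clause.
— Helen: object of the clause headed by 'convinced'; is c-commanded by the pronoun; coreference would bind this R-expression — blocked (Principle C).
— Mona: possessor inside the subject DP of the matrix clause; does not c-command the pronoun — Principle B does not apply; allowed.
— Mona's sister: subject of the matrix clause; c-commands the pronoun within its binding domain — blocked (Principle B).
— Nora: subject of the clause headed by 'betrayed'; is c-commanded by the pronoun; coreference would bind this R-expression — blocked (Principle C).
— Sofia: object of the clause headed by 'betrayed'; is c-commanded by the pronoun; coreference would bind this R-expression — blocked (Principle C).

Mona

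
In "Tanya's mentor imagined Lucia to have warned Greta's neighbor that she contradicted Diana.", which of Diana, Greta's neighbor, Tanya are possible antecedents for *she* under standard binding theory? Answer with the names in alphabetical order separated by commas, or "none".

*she* is a pronoun; Principle B requires it to be free in its binding domain — the clause headed by 'contradicted'.
— Diana: object of the clause headed by 'contradicted'; is c-commanded by the pronoun; coreference would bind this R-expression — blocked (Principle C).
— Greta's neighbor: object of the clause headed by 'warned'; c-commands the pronoun but lies outside its binding domain — allowed.
— Tanya: possessor inside the subject DP of the matrix clause; does not c-command the pronoun — Principle B does not apply; allowed.

Greta's neighbor, Tanya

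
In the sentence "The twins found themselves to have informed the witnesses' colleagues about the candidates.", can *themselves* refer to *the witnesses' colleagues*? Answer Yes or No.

No

*themselves* is a reflexive; Principle A requires it to be bound within its binding domain — the matrix clause.
— the witnesses' colleagues: object of the clause headed by 'informed'; does not c-command the reflexive — cannot bind it (Principle A).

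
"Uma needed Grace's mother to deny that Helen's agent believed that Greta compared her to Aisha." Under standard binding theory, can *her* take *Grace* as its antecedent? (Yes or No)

Yes

*her* is a pronoun; Principle B requires it to be free in its binding domain — the clause headed by 'compared'.
— Grace: possessor inside the subject DP of the clause headed by 'deny'; does not c-command the pronoun — Principle B does not apply; allowed.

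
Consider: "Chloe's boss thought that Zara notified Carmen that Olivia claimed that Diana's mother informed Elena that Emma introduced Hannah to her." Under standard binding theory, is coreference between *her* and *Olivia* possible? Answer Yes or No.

*Olivia* is an R-expression; Principle C requires it to be free (not bound by any c-commanding expression).
— her: second object of the clause headed by 'introduced'; the pronoun does not c-command the R-expression — coreference allowed.

Yes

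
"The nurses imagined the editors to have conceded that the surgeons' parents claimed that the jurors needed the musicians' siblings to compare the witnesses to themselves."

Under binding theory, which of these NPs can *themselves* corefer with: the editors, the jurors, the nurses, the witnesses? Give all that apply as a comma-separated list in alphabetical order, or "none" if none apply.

*themselves* is a reflexive; Principle A requires it to be bound within its binding domain — the clause headed by 'compare'.
— the editors: subject of the clause headed by 'conceded'; c-commands the reflexive but lies outside its binding domain — cannot bind it (Principle A).
— the jurors: subject of the clause headed by 'needed'; c-commands the reflexive but lies outside its binding domain — cannot bind it (Principle A).
— the nurses: subject of the matrix clause; c-commands the reflexive but lies outside its binding domain — cannot bind it (Principle A).
— the witnesses: object of the clause headed by 'compare'; c-commands the reflexive within its binding domain — allowed (Principle A).

the witnesses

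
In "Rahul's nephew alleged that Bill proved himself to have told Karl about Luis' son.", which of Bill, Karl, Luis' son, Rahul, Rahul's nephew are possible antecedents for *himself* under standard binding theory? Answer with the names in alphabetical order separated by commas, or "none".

Bill

*himself* is a reflexive; Principle A requires it to be bound within its binding domain — the clause headed by 'proved'.
— Bill: subject of the clause headed by 'proved'; c-commands the reflexive within its binding domain — allowed (Principle A).
— Karl: object of the clause headed by 'told'; does not c-command the reflexive — cannot bind it (Principle A).
— Luis' son: second object of the clause headed by 'told'; does not c-command the reflexive — cannot bind it (Principle A).
— Rahul: possessor inside the subject DP of the matrix clause; does not c-command the reflexive — cannot bind it (Principle A).
— Rahul's nephew: subject of the matrix clause; c-commands the reflexive but lies outside its binding domain — cannot bind it (Principle A).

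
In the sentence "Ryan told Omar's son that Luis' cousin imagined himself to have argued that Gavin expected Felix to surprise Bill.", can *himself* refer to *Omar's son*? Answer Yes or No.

*himself* is a reflexive; Principle A requires it to be bound within its binding domain — the clause headed by 'imagined'.
— Omar's son: object of the matrix clause; c-commands the reflexive but lies outside its binding domain — cannot bind it (Principle A).

No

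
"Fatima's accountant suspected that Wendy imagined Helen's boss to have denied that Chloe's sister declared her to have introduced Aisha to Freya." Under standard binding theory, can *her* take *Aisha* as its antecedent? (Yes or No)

*her* is a pronoun; Principle B requires it to be free in its binding domain — the clause headed by 'declared'.
— Aisha: object of the clause headed by 'introduced'; is c-commanded by the pronoun; coreference would bind this R-expression — blocked (Principle C).

No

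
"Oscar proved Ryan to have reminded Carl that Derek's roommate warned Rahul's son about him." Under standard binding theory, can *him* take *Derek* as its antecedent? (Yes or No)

*him* is a pronoun; Principle B requires it to be free in its binding domain — the clause headed by 'warned'.
— Derek: possessor inside the subject DP of the clause headed by 'warned'; does not c-command the pronoun — Principle B does not apply; allowed.

Yes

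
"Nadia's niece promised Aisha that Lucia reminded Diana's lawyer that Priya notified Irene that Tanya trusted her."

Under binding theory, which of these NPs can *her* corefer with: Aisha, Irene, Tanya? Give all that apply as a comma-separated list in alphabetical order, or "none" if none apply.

*her* is a pronoun; Principle B requires it to be free in its binding domain — the clause headed by 'trusted'.
— Aisha: object of the matrix clause; c-commands the pronoun but lies outside its binding domain — allowed.
— Irene: object of the clause headed by 'notified'; c-commands the pronoun but lies outside its binding domain — allowed.
— Tanya: subject of the clause headed by 'trusted'; c-commands the pronoun within its binding domain — blocked (Principle B).

Aisha, Irene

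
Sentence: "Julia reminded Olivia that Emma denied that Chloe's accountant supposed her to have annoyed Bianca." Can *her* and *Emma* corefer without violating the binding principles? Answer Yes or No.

*Emma* is an R-expression; Principle C requires it to be free (not bound by any c-commanding expression).
— her: subject of the clause headed by 'annoyed'; the pronoun does not c-command the R-expression — coreference allowed.

Yes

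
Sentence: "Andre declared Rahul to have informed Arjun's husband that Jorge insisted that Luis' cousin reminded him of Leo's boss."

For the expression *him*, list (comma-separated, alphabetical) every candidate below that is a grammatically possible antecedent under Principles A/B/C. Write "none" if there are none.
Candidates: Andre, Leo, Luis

*him* is a pronoun; Principle B requires it to be free in its binding domain — the clause headed by 'reminded'.
— Andre: subject of the matrix clause; c-commands the pronoun but lies outside its binding domain — allowed.
— Leo: possessor inside the second object DP of the clause headed by 'reminded'; is c-commanded by the pronoun; coreference would bind this R-expression — blocked (Principle C).
— Luis: possessor inside the subject DP of the clause headed by 'reminded'; does not c-command the pronoun — Principle B does not apply; allowed.

Andre, Luis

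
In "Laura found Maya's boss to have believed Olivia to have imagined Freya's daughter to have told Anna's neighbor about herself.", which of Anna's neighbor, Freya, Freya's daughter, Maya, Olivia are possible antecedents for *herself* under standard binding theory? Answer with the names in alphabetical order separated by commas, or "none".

*herself* is a reflexive; Principle A requires it to be bound within its binding domain — the clause headed by 'told'.
— Anna's neighbor: object of the clause headed by 'told'; c-commands the reflexive within its binding domain — allowed (Principle A).
— Freya: possessor inside the subject DP of the clause headed by 'told'; does not c-command the reflexive — cannot bind it (Principle A).
— Freya's daughter: subject of the clause headed by 'told'; c-commands the reflexive within its binding domain — allowed (Principle A).
— Maya: possessor inside the subject DP of the clause headed by 'believed'; does not c-command the reflexive — cannot bind it (Principle A).
— Olivia: subject of the clause headed by 'imagined'; c-commands the reflexive but lies outside its binding domain — cannot bind it (Principle A).

Anna's neighbor, Freya's daughter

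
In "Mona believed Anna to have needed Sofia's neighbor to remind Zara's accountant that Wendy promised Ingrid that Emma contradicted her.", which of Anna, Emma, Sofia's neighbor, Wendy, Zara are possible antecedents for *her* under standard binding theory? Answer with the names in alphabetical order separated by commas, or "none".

*her* is a pronoun; Principle B requires it to be free in its binding domain — the clause headed by 'contradicted'.
— Anna: subject of the clause headed by 'needed'; c-commands the pronoun but lies outside its binding domain — allowed.
— Emma: subject of the clause headed by 'contradicted'; c-commands the pronoun within its binding domain — blocked (Principle B).
— Sofia's neighbor: subject of the clause headed by 'remind'; c-commands the pronoun but lies outside its binding domain — allowed.
— Wendy: subject of the clause headed by 'promised'; c-commands the pronoun but lies outside its binding domain — allowed.
— Zara: possessor inside the object DP of the clause headed by 'remind'; does not c-command the pronoun — Principle B does not apply; allowed.

Anna, Sofia's neighbor, Wendy, Zara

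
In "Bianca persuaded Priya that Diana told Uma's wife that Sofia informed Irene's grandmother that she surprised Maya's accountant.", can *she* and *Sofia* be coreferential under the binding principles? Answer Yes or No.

*Sofia* is an R-expression; Principle C requires it to be free (not bound by any c-commanding expression).
— she: subject of the clause headed by 'surprised'; the pronoun does not c-command the R-expression — coreference allowed.

Yes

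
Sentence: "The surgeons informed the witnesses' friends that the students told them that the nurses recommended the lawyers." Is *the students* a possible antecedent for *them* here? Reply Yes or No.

No

*them* is a pronoun; Principle B requires it to be free in its binding domain — the clause headed by 'told'.
— the students: subject of the clause headed by 'told'; c-commands the pronoun within its binding domain — blocked (Principle B).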